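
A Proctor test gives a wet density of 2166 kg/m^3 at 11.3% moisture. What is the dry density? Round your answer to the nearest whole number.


Step 1: Dry density = wet density / (1 + w/100)
Step 2: Dry density = 2166 / (1 + 11.3/100)
Step 3: Dry density = 2166 / 1.113
Step 4: Dry density = 1946 kg/m^3

1946


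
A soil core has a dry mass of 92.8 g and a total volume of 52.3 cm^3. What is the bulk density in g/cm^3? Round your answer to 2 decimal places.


Step 1: Identify the formula: BD = dry mass / volume
Step 2: Substitute values: BD = 92.8 / 52.3
Step 3: BD = 1.77 g/cm^3

1.77


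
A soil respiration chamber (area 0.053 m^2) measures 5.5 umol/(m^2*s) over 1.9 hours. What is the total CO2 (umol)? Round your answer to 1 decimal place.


Step 1: Convert time to seconds: 1.9 hr * 3600 = 6840.0 s
Step 2: Total = flux * area * time_s
Step 3: Total = 5.5 * 0.053 * 6840.0
Step 4: Total = 1993.9 umol

1993.9


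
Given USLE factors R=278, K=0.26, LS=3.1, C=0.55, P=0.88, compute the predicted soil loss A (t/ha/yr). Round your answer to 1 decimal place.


Step 1: A = R * K * LS * C * P
Step 2: R * K = 278 * 0.26 = 72.28
Step 3: (R*K) * LS = 72.28 * 3.1 = 224.068
Step 4: * C * P = 224.068 * 0.55 * 0.88 = 108.4
Step 5: A = 108.4 t/(ha*yr)

108.4


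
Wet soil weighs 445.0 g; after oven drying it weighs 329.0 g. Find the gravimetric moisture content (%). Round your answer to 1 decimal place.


Step 1: Water mass = wet - dry = 445.0 - 329.0 = 116.0 g
Step 2: w = 100 * water mass / dry mass
Step 3: w = 100 * 116.0 / 329.0 = 35.3%

35.3


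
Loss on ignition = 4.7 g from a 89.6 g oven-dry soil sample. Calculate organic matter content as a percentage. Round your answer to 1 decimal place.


Step 1: OM% = 100 * LOI / sample mass
Step 2: OM = 100 * 4.7 / 89.6
Step 3: OM = 5.2%

5.2


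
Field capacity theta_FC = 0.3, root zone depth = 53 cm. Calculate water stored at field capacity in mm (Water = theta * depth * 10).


Step 1: Water (mm) = theta_FC * depth (cm) * 10
Step 2: Water = 0.3 * 53 * 10
Step 3: Water = 159.0 mm

159.0


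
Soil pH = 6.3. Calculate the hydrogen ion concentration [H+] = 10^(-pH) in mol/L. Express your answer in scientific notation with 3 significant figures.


Step 1: [H+] = 10^(-pH)
Step 2: [H+] = 10^(-6.3)
Step 3: [H+] = 5.01e-07 mol/L

5.01e-07


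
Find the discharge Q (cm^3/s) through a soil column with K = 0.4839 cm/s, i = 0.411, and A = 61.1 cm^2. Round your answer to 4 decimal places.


Step 1: Apply Darcy's law: Q = K * i * A
Step 2: Q = 0.4839 * 0.411 * 61.1
Step 3: Q = 12.1517 cm^3/s

12.1517


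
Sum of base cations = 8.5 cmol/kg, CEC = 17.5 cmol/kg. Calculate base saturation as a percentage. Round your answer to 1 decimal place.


Step 1: BS = 100 * (sum of bases) / CEC
Step 2: BS = 100 * 8.5 / 17.5
Step 3: BS = 48.6%

48.6


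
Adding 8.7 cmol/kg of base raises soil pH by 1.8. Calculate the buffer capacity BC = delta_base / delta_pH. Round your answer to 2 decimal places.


Step 1: BC = change in base / change in pH
Step 2: BC = 8.7 / 1.8
Step 3: BC = 4.83 cmol/(kg*pH unit)

4.83


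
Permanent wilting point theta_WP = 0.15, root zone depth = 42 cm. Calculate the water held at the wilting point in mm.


Step 1: Water (mm) = theta_WP * depth * 10
Step 2: Water = 0.15 * 42 * 10
Step 3: Water = 63.0 mm

63.0


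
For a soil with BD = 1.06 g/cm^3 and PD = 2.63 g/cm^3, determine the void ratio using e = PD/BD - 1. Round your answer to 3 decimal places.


Step 1: e = PD / BD - 1
Step 2: e = 2.63 / 1.06 - 1
Step 3: e = 2.48113 - 1
Step 4: e = 1.481

1.481


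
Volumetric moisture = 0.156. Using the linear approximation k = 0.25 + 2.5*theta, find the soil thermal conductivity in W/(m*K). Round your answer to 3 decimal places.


Step 1: k = 0.25 + 2.5 * theta
Step 2: k = 0.25 + 2.5 * 0.156
Step 3: k = 0.25 + 0.39
Step 4: k = 0.64 W/(m*K)

0.64


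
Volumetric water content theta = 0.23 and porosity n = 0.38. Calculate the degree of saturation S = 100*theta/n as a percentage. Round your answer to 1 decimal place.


Step 1: S = 100 * theta_v / n
Step 2: S = 100 * 0.23 / 0.38
Step 3: S = 60.5%

60.5


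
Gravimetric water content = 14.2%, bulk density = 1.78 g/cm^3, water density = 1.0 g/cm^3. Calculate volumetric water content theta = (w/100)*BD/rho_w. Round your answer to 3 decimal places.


Step 1: theta = (w / 100) * BD / rho_w
Step 2: theta = (14.2 / 100) * 1.78 / 1.0
Step 3: theta = 0.142 * 1.78
Step 4: theta = 0.253

0.253


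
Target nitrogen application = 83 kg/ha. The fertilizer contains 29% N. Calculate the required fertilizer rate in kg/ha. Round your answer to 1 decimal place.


Step 1: Fertilizer rate = target N / (N content / 100)
Step 2: Rate = 83 / (29 / 100)
Step 3: Rate = 83 / 0.29
Step 4: Rate = 286.2 kg/ha

286.2


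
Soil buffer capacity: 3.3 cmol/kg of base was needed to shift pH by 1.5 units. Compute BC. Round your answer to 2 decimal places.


Step 1: BC = change in base / change in pH
Step 2: BC = 3.3 / 1.5
Step 3: BC = 2.2 cmol/(kg*pH unit)

2.2


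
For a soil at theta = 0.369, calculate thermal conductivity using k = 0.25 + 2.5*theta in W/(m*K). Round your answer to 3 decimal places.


Step 1: k = 0.25 + 2.5 * theta
Step 2: k = 0.25 + 2.5 * 0.369
Step 3: k = 0.25 + 0.923
Step 4: k = 1.173 W/(m*K)

1.173


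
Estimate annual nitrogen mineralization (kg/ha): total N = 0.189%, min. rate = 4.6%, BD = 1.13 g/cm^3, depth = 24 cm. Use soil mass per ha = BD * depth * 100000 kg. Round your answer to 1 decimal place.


Step 1: Soil mass per ha = BD * depth * 100000 = 1.13 * 24 * 100000 = 2712000 kg
Step 2: Total N pool = soil mass * N%/100 = 2712000 * 0.189/100 = 5125.68 kg/ha
Step 3: N mineralized = N pool * rate%/100 = 5125.68 * 4.6/100 = 235.8 kg/ha/yr

235.8


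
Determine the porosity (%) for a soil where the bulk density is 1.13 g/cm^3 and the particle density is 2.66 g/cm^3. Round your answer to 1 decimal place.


Step 1: Formula: n = 100 * (1 - BD / PD)
Step 2: n = 100 * (1 - 1.13 / 2.66)
Step 3: n = 100 * (1 - 0.42481)
Step 4: n = 57.5%

57.5


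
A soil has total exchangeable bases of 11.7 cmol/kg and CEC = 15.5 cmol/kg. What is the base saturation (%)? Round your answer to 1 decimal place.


Step 1: BS = 100 * (sum of bases) / CEC
Step 2: BS = 100 * 11.7 / 15.5
Step 3: BS = 75.5%

75.5


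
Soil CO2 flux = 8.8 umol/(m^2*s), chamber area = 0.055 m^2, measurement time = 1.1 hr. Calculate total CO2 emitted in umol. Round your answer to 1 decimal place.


Step 1: Convert time to seconds: 1.1 hr * 3600 = 3960.0 s
Step 2: Total = flux * area * time_s
Step 3: Total = 8.8 * 0.055 * 3960.0
Step 4: Total = 1916.6 umol

1916.6


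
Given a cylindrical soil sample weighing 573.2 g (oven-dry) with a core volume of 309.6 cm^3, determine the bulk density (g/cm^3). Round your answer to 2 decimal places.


Step 1: Identify the formula: BD = dry mass / volume
Step 2: Substitute values: BD = 573.2 / 309.6
Step 3: BD = 1.85 g/cm^3

1.85


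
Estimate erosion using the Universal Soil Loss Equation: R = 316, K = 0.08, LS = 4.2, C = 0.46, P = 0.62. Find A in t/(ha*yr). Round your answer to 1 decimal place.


Step 1: A = R * K * LS * C * P
Step 2: R * K = 316 * 0.08 = 25.28
Step 3: (R*K) * LS = 25.28 * 4.2 = 106.176
Step 4: * C * P = 106.176 * 0.46 * 0.62 = 30.3
Step 5: A = 30.3 t/(ha*yr)

30.3


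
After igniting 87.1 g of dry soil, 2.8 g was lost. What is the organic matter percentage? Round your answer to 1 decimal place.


Step 1: OM% = 100 * LOI / sample mass
Step 2: OM = 100 * 2.8 / 87.1
Step 3: OM = 3.2%

3.2


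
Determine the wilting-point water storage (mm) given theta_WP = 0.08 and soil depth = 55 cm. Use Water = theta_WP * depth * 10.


Step 1: Water (mm) = theta_WP * depth * 10
Step 2: Water = 0.08 * 55 * 10
Step 3: Water = 44.0 mm

44.0


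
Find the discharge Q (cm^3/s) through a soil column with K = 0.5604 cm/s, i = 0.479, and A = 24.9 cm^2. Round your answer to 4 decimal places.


Step 1: Apply Darcy's law: Q = K * i * A
Step 2: Q = 0.5604 * 0.479 * 24.9
Step 3: Q = 6.6839 cm^3/s

6.6839


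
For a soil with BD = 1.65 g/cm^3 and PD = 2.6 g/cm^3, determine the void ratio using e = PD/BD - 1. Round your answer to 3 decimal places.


Step 1: e = PD / BD - 1
Step 2: e = 2.6 / 1.65 - 1
Step 3: e = 1.57576 - 1
Step 4: e = 0.576

0.576


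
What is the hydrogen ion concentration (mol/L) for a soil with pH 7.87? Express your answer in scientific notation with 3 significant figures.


Step 1: [H+] = 10^(-pH)
Step 2: [H+] = 10^(-7.87)
Step 3: [H+] = 1.35e-08 mol/L

1.35e-08


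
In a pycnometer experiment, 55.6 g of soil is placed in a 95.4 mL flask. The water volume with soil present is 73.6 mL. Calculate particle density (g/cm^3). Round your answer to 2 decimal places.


Step 1: Volume of solids = flask volume - water volume with soil
Step 2: V_solids = 95.4 - 73.6 = 21.8 mL
Step 3: Particle density = mass / V_solids = 55.6 / 21.8 = 2.55 g/cm^3

2.55


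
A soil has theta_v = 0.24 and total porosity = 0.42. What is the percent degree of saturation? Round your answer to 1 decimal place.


Step 1: S = 100 * theta_v / n
Step 2: S = 100 * 0.24 / 0.42
Step 3: S = 57.1%

57.1


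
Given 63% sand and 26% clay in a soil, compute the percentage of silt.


Step 1: sand + silt + clay = 100%
Step 2: silt = 100 - sand - clay
Step 3: silt = 100 - 63 - 26
Step 4: silt = 11%

11


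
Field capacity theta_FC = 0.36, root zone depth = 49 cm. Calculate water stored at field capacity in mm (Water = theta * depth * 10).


Step 1: Water (mm) = theta_FC * depth (cm) * 10
Step 2: Water = 0.36 * 49 * 10
Step 3: Water = 176.4 mm

176.4


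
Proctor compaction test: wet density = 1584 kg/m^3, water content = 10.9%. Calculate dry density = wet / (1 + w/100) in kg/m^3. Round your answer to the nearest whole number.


Step 1: Dry density = wet density / (1 + w/100)
Step 2: Dry density = 1584 / (1 + 10.9/100)
Step 3: Dry density = 1584 / 1.109
Step 4: Dry density = 1428 kg/m^3

1428


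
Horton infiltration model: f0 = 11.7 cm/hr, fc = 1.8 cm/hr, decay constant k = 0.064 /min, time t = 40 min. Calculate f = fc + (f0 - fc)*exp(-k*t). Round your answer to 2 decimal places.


Step 1: f = fc + (f0 - fc) * exp(-k * t)
Step 2: exp(-0.064 * 40) = 0.077305
Step 3: f = 1.8 + (11.7 - 1.8) * 0.077305
Step 4: f = 1.8 + 9.9 * 0.077305
Step 5: f = 2.57 cm/hr

2.57


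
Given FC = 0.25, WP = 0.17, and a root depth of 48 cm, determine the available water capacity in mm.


Step 1: Available water = (FC - WP) * depth * 10
Step 2: AW = (0.25 - 0.17) * 48 * 10
Step 3: AW = 0.08 * 48 * 10
Step 4: AW = 38.4 mm

38.4


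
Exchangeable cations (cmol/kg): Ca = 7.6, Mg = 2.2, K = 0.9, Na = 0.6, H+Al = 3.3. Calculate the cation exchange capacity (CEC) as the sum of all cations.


Step 1: CEC = Ca + Mg + K + Na + (H+Al)
Step 2: CEC = 7.6 + 2.2 + 0.9 + 0.6 + 3.3
Step 3: CEC = 14.6 cmol/kg

14.6


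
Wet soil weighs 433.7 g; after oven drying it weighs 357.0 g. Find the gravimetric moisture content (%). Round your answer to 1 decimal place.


Step 1: Water mass = wet - dry = 433.7 - 357.0 = 76.7 g
Step 2: w = 100 * water mass / dry mass
Step 3: w = 100 * 76.7 / 357.0 = 21.5%

21.5


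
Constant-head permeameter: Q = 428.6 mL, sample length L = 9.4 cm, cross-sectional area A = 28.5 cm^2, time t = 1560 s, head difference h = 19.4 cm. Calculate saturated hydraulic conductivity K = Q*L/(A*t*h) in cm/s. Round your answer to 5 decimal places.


Step 1: K = Q * L / (A * t * h)
Step 2: Numerator = 428.6 * 9.4 = 4028.84
Step 3: Denominator = 28.5 * 1560 * 19.4 = 862524.0
Step 4: K = 4028.84 / 862524.0 = 0.00467 cm/s

0.00467


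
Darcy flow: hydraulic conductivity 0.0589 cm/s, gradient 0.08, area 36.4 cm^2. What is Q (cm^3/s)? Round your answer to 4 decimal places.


Step 1: Apply Darcy's law: Q = K * i * A
Step 2: Q = 0.0589 * 0.08 * 36.4
Step 3: Q = 0.1715 cm^3/s

0.1715


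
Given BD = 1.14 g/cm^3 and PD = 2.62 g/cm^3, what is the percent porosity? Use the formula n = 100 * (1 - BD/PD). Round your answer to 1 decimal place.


Step 1: Formula: n = 100 * (1 - BD / PD)
Step 2: n = 100 * (1 - 1.14 / 2.62)
Step 3: n = 100 * (1 - 0.43511)
Step 4: n = 56.5%

56.5


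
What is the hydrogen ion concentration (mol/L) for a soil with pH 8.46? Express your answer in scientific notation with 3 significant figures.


Step 1: [H+] = 10^(-pH)
Step 2: [H+] = 10^(-8.46)
Step 3: [H+] = 3.47e-09 mol/L

3.47e-09


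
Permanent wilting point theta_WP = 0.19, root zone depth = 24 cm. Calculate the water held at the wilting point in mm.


Step 1: Water (mm) = theta_WP * depth * 10
Step 2: Water = 0.19 * 24 * 10
Step 3: Water = 45.6 mm

45.6


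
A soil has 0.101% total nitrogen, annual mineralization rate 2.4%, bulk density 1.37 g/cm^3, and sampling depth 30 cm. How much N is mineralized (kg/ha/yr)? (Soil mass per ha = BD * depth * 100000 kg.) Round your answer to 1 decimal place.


Step 1: Soil mass per ha = BD * depth * 100000 = 1.37 * 30 * 100000 = 4110000 kg
Step 2: Total N pool = soil mass * N%/100 = 4110000 * 0.101/100 = 4151.1 kg/ha
Step 3: N mineralized = N pool * rate%/100 = 4151.1 * 2.4/100 = 99.6 kg/ha/yr

99.6


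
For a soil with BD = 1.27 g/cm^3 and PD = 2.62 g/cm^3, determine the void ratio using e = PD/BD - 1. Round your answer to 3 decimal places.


Step 1: e = PD / BD - 1
Step 2: e = 2.62 / 1.27 - 1
Step 3: e = 2.06299 - 1
Step 4: e = 1.063

1.063


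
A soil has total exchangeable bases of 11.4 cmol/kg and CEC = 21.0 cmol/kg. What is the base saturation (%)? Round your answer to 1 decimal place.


Step 1: BS = 100 * (sum of bases) / CEC
Step 2: BS = 100 * 11.4 / 21.0
Step 3: BS = 54.3%

54.3


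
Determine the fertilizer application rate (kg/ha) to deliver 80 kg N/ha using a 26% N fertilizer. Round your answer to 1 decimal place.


Step 1: Fertilizer rate = target N / (N content / 100)
Step 2: Rate = 80 / (26 / 100)
Step 3: Rate = 80 / 0.26
Step 4: Rate = 307.7 kg/ha

307.7


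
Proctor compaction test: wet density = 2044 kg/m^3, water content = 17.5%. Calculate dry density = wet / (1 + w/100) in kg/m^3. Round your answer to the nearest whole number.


Step 1: Dry density = wet density / (1 + w/100)
Step 2: Dry density = 2044 / (1 + 17.5/100)
Step 3: Dry density = 2044 / 1.175
Step 4: Dry density = 1740 kg/m^3

1740


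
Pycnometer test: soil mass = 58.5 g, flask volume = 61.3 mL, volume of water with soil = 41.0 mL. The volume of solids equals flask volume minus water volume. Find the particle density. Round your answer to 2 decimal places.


Step 1: Volume of solids = flask volume - water volume with soil
Step 2: V_solids = 61.3 - 41.0 = 20.3 mL
Step 3: Particle density = mass / V_solids = 58.5 / 20.3 = 2.88 g/cm^3

2.88


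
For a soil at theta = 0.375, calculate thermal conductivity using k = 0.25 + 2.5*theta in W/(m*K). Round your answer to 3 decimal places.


Step 1: k = 0.25 + 2.5 * theta
Step 2: k = 0.25 + 2.5 * 0.375
Step 3: k = 0.25 + 0.938
Step 4: k = 1.188 W/(m*K)

1.188


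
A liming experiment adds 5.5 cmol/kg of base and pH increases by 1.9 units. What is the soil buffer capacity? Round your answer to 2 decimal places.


Step 1: BC = change in base / change in pH
Step 2: BC = 5.5 / 1.9
Step 3: BC = 2.89 cmol/(kg*pH unit)

2.89


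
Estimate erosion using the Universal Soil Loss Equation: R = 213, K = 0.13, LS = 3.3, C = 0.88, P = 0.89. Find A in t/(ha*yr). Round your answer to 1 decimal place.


Step 1: A = R * K * LS * C * P
Step 2: R * K = 213 * 0.13 = 27.69
Step 3: (R*K) * LS = 27.69 * 3.3 = 91.377
Step 4: * C * P = 91.377 * 0.88 * 0.89 = 71.6
Step 5: A = 71.6 t/(ha*yr)

71.6


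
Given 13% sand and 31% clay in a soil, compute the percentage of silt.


Step 1: sand + silt + clay = 100%
Step 2: silt = 100 - sand - clay
Step 3: silt = 100 - 13 - 31
Step 4: silt = 56%

56


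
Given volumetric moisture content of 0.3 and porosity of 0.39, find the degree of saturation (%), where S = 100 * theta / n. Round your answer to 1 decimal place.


Step 1: S = 100 * theta_v / n
Step 2: S = 100 * 0.3 / 0.39
Step 3: S = 76.9%

76.9


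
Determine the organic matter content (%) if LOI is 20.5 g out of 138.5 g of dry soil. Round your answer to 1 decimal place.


Step 1: OM% = 100 * LOI / sample mass
Step 2: OM = 100 * 20.5 / 138.5
Step 3: OM = 14.8%

14.8


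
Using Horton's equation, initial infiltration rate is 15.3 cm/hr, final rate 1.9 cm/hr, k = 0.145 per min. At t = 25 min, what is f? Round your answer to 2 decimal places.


Step 1: f = fc + (f0 - fc) * exp(-k * t)
Step 2: exp(-0.145 * 25) = 0.026649
Step 3: f = 1.9 + (15.3 - 1.9) * 0.026649
Step 4: f = 1.9 + 13.4 * 0.026649
Step 5: f = 2.26 cm/hr

2.26


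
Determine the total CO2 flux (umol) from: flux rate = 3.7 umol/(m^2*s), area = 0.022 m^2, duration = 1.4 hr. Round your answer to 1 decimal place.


Step 1: Convert time to seconds: 1.4 hr * 3600 = 5040.0 s
Step 2: Total = flux * area * time_s
Step 3: Total = 3.7 * 0.022 * 5040.0
Step 4: Total = 410.3 umol

410.3


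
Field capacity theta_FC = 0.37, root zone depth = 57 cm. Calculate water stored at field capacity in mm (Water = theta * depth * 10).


Step 1: Water (mm) = theta_FC * depth (cm) * 10
Step 2: Water = 0.37 * 57 * 10
Step 3: Water = 210.9 mm

210.9


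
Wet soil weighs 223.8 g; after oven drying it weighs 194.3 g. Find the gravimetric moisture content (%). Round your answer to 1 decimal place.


Step 1: Water mass = wet - dry = 223.8 - 194.3 = 29.5 g
Step 2: w = 100 * water mass / dry mass
Step 3: w = 100 * 29.5 / 194.3 = 15.2%

15.2


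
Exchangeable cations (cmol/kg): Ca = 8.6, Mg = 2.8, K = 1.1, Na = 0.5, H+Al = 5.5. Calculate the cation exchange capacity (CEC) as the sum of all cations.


Step 1: CEC = Ca + Mg + K + Na + (H+Al)
Step 2: CEC = 8.6 + 2.8 + 1.1 + 0.5 + 5.5
Step 3: CEC = 18.5 cmol/kg

18.5


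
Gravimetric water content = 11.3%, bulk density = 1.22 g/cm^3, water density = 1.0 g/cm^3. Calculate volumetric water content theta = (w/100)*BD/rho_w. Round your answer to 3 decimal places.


Step 1: theta = (w / 100) * BD / rho_w
Step 2: theta = (11.3 / 100) * 1.22 / 1.0
Step 3: theta = 0.113 * 1.22
Step 4: theta = 0.138

0.138


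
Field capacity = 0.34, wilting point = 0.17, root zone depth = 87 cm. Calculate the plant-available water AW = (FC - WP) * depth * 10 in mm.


Step 1: Available water = (FC - WP) * depth * 10
Step 2: AW = (0.34 - 0.17) * 87 * 10
Step 3: AW = 0.17 * 87 * 10
Step 4: AW = 147.9 mm

147.9


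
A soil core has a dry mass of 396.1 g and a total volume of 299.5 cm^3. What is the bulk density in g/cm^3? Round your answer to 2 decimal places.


Step 1: Identify the formula: BD = dry mass / volume
Step 2: Substitute values: BD = 396.1 / 299.5
Step 3: BD = 1.32 g/cm^3

1.32


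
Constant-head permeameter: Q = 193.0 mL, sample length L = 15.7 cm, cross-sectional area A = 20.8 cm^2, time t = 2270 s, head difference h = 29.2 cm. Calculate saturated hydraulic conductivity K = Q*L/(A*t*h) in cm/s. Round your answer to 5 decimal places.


Step 1: K = Q * L / (A * t * h)
Step 2: Numerator = 193.0 * 15.7 = 3030.1
Step 3: Denominator = 20.8 * 2270 * 29.2 = 1378707.2
Step 4: K = 3030.1 / 1378707.2 = 0.0022 cm/s

0.0022


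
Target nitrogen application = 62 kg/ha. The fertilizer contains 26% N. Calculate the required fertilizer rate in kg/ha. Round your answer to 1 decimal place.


Step 1: Fertilizer rate = target N / (N content / 100)
Step 2: Rate = 62 / (26 / 100)
Step 3: Rate = 62 / 0.26
Step 4: Rate = 238.5 kg/ha

238.5


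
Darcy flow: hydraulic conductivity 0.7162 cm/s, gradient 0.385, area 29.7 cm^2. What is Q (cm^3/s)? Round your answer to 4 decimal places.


Step 1: Apply Darcy's law: Q = K * i * A
Step 2: Q = 0.7162 * 0.385 * 29.7
Step 3: Q = 8.1894 cm^3/s

8.1894


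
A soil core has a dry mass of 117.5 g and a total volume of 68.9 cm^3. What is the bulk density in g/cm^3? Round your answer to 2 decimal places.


Step 1: Identify the formula: BD = dry mass / volume
Step 2: Substitute values: BD = 117.5 / 68.9
Step 3: BD = 1.71 g/cm^3

1.71


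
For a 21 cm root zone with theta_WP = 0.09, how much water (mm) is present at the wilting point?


Step 1: Water (mm) = theta_WP * depth * 10
Step 2: Water = 0.09 * 21 * 10
Step 3: Water = 18.9 mm

18.9


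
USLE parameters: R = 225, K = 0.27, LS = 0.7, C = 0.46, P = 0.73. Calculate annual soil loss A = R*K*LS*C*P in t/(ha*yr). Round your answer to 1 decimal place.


Step 1: A = R * K * LS * C * P
Step 2: R * K = 225 * 0.27 = 60.75
Step 3: (R*K) * LS = 60.75 * 0.7 = 42.525
Step 4: * C * P = 42.525 * 0.46 * 0.73 = 14.3
Step 5: A = 14.3 t/(ha*yr)

14.3


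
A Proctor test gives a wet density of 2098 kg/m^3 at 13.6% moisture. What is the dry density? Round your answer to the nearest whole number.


Step 1: Dry density = wet density / (1 + w/100)
Step 2: Dry density = 2098 / (1 + 13.6/100)
Step 3: Dry density = 2098 / 1.136
Step 4: Dry density = 1847 kg/m^3

1847


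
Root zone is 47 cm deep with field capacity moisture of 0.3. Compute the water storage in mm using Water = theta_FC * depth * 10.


Step 1: Water (mm) = theta_FC * depth (cm) * 10
Step 2: Water = 0.3 * 47 * 10
Step 3: Water = 141.0 mm

141.0


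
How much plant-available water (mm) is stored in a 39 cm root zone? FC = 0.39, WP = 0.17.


Step 1: Available water = (FC - WP) * depth * 10
Step 2: AW = (0.39 - 0.17) * 39 * 10
Step 3: AW = 0.22 * 39 * 10
Step 4: AW = 85.8 mm

85.8


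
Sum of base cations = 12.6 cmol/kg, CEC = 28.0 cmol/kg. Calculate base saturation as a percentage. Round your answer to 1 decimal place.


Step 1: BS = 100 * (sum of bases) / CEC
Step 2: BS = 100 * 12.6 / 28.0
Step 3: BS = 45.0%

45.0


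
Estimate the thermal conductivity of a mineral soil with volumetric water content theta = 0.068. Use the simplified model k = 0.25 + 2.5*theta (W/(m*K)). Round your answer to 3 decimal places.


Step 1: k = 0.25 + 2.5 * theta
Step 2: k = 0.25 + 2.5 * 0.068
Step 3: k = 0.25 + 0.17
Step 4: k = 0.42 W/(m*K)

0.42


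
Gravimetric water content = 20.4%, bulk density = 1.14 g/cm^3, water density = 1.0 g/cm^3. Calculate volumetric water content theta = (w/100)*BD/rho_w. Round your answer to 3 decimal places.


Step 1: theta = (w / 100) * BD / rho_w
Step 2: theta = (20.4 / 100) * 1.14 / 1.0
Step 3: theta = 0.204 * 1.14
Step 4: theta = 0.233

0.233


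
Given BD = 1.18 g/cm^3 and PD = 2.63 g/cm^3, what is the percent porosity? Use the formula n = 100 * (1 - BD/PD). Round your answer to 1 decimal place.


Step 1: Formula: n = 100 * (1 - BD / PD)
Step 2: n = 100 * (1 - 1.18 / 2.63)
Step 3: n = 100 * (1 - 0.44867)
Step 4: n = 55.1%

55.1


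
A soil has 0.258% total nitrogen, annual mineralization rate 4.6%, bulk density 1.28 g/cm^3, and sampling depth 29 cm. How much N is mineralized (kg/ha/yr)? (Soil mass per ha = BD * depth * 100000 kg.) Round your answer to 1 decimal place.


Step 1: Soil mass per ha = BD * depth * 100000 = 1.28 * 29 * 100000 = 3712000 kg
Step 2: Total N pool = soil mass * N%/100 = 3712000 * 0.258/100 = 9576.96 kg/ha
Step 3: N mineralized = N pool * rate%/100 = 9576.96 * 4.6/100 = 440.5 kg/ha/yr

440.5


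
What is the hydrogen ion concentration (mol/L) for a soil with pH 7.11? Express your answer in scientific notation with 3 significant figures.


Step 1: [H+] = 10^(-pH)
Step 2: [H+] = 10^(-7.11)
Step 3: [H+] = 7.76e-08 mol/L

7.76e-08


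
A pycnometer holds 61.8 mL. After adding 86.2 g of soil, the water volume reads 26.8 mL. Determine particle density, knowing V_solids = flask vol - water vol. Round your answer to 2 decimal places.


Step 1: Volume of solids = flask volume - water volume with soil
Step 2: V_solids = 61.8 - 26.8 = 35.0 mL
Step 3: Particle density = mass / V_solids = 86.2 / 35.0 = 2.46 g/cm^3

2.46


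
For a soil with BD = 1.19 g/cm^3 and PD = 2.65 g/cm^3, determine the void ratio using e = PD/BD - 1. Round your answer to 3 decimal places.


Step 1: e = PD / BD - 1
Step 2: e = 2.65 / 1.19 - 1
Step 3: e = 2.22689 - 1
Step 4: e = 1.227

1.227


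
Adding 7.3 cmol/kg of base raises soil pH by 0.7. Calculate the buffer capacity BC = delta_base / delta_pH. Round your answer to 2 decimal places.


Step 1: BC = change in base / change in pH
Step 2: BC = 7.3 / 0.7
Step 3: BC = 10.43 cmol/(kg*pH unit)

10.43


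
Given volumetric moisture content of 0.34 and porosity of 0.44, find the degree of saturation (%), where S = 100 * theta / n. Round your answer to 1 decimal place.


Step 1: S = 100 * theta_v / n
Step 2: S = 100 * 0.34 / 0.44
Step 3: S = 77.3%

77.3


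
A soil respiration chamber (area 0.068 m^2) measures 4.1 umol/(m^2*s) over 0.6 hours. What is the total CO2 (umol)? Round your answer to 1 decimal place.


Step 1: Convert time to seconds: 0.6 hr * 3600 = 2160.0 s
Step 2: Total = flux * area * time_s
Step 3: Total = 4.1 * 0.068 * 2160.0
Step 4: Total = 602.2 umol

602.2


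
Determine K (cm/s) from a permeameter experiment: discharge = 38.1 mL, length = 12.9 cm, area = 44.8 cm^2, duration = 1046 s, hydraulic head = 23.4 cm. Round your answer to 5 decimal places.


Step 1: K = Q * L / (A * t * h)
Step 2: Numerator = 38.1 * 12.9 = 491.49
Step 3: Denominator = 44.8 * 1046 * 23.4 = 1096542.72
Step 4: K = 491.49 / 1096542.72 = 0.00045 cm/s

0.00045


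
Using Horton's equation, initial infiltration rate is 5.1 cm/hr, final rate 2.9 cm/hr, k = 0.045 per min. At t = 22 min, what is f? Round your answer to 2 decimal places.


Step 1: f = fc + (f0 - fc) * exp(-k * t)
Step 2: exp(-0.045 * 22) = 0.371577
Step 3: f = 2.9 + (5.1 - 2.9) * 0.371577
Step 4: f = 2.9 + 2.2 * 0.371577
Step 5: f = 3.72 cm/hr

3.72


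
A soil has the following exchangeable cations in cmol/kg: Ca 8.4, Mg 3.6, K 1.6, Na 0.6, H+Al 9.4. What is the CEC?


Step 1: CEC = Ca + Mg + K + Na + (H+Al)
Step 2: CEC = 8.4 + 3.6 + 1.6 + 0.6 + 9.4
Step 3: CEC = 23.6 cmol/kg

23.6


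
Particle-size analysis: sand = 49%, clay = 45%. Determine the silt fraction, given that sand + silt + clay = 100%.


Step 1: sand + silt + clay = 100%
Step 2: silt = 100 - sand - clay
Step 3: silt = 100 - 49 - 45
Step 4: silt = 6%

6


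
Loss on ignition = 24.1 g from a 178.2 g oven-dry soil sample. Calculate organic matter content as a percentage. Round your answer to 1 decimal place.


Step 1: OM% = 100 * LOI / sample mass
Step 2: OM = 100 * 24.1 / 178.2
Step 3: OM = 13.5%

13.5


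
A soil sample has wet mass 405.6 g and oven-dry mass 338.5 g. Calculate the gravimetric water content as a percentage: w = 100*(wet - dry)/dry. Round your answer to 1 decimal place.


Step 1: Water mass = wet - dry = 405.6 - 338.5 = 67.1 g
Step 2: w = 100 * water mass / dry mass
Step 3: w = 100 * 67.1 / 338.5 = 19.8%

19.8


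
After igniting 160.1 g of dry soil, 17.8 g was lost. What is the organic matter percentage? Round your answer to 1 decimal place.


Step 1: OM% = 100 * LOI / sample mass
Step 2: OM = 100 * 17.8 / 160.1
Step 3: OM = 11.1%

11.1


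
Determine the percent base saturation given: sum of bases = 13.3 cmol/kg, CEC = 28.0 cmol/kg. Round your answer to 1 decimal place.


Step 1: BS = 100 * (sum of bases) / CEC
Step 2: BS = 100 * 13.3 / 28.0
Step 3: BS = 47.5%

47.5


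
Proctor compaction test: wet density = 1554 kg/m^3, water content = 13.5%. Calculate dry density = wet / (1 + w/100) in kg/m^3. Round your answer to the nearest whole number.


Step 1: Dry density = wet density / (1 + w/100)
Step 2: Dry density = 1554 / (1 + 13.5/100)
Step 3: Dry density = 1554 / 1.135
Step 4: Dry density = 1369 kg/m^3

1369


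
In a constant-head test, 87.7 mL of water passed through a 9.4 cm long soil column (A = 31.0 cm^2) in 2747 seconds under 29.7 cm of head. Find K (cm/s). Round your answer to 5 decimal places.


Step 1: K = Q * L / (A * t * h)
Step 2: Numerator = 87.7 * 9.4 = 824.38
Step 3: Denominator = 31.0 * 2747 * 29.7 = 2529162.9
Step 4: K = 824.38 / 2529162.9 = 0.00033 cm/s

0.00033


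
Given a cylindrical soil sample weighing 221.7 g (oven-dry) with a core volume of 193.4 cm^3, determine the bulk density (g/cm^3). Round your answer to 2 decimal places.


Step 1: Identify the formula: BD = dry mass / volume
Step 2: Substitute values: BD = 221.7 / 193.4
Step 3: BD = 1.15 g/cm^3

1.15


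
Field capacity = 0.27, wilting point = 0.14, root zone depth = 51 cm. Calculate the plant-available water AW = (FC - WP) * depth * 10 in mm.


Step 1: Available water = (FC - WP) * depth * 10
Step 2: AW = (0.27 - 0.14) * 51 * 10
Step 3: AW = 0.13 * 51 * 10
Step 4: AW = 66.3 mm

66.3


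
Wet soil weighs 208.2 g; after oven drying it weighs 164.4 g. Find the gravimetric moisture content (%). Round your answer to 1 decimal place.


Step 1: Water mass = wet - dry = 208.2 - 164.4 = 43.8 g
Step 2: w = 100 * water mass / dry mass
Step 3: w = 100 * 43.8 / 164.4 = 26.6%

26.6


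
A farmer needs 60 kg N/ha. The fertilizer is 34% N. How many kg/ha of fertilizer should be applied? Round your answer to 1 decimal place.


Step 1: Fertilizer rate = target N / (N content / 100)
Step 2: Rate = 60 / (34 / 100)
Step 3: Rate = 60 / 0.34
Step 4: Rate = 176.5 kg/ha

176.5


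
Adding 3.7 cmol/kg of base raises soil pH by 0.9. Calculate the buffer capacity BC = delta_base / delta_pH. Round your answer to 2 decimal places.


Step 1: BC = change in base / change in pH
Step 2: BC = 3.7 / 0.9
Step 3: BC = 4.11 cmol/(kg*pH unit)

4.11


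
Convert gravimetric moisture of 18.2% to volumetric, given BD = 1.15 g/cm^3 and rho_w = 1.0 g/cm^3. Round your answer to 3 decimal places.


Step 1: theta = (w / 100) * BD / rho_w
Step 2: theta = (18.2 / 100) * 1.15 / 1.0
Step 3: theta = 0.182 * 1.15
Step 4: theta = 0.209

0.209


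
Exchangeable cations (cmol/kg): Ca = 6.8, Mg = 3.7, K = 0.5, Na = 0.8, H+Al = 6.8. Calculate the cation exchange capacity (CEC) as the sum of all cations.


Step 1: CEC = Ca + Mg + K + Na + (H+Al)
Step 2: CEC = 6.8 + 3.7 + 0.5 + 0.8 + 6.8
Step 3: CEC = 18.6 cmol/kg

18.6


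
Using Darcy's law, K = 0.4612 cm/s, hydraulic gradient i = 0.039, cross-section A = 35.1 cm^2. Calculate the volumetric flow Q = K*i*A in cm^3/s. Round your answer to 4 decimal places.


Step 1: Apply Darcy's law: Q = K * i * A
Step 2: Q = 0.4612 * 0.039 * 35.1
Step 3: Q = 0.6313 cm^3/s

0.6313


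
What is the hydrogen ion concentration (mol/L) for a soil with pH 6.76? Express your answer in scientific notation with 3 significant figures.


Step 1: [H+] = 10^(-pH)
Step 2: [H+] = 10^(-6.76)
Step 3: [H+] = 1.74e-07 mol/L

1.74e-07


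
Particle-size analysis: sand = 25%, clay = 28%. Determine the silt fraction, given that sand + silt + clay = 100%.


Step 1: sand + silt + clay = 100%
Step 2: silt = 100 - sand - clay
Step 3: silt = 100 - 25 - 28
Step 4: silt = 47%

47


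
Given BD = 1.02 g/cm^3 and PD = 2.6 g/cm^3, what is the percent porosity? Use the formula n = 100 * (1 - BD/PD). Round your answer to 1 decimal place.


Step 1: Formula: n = 100 * (1 - BD / PD)
Step 2: n = 100 * (1 - 1.02 / 2.6)
Step 3: n = 100 * (1 - 0.39231)
Step 4: n = 60.8%

60.8


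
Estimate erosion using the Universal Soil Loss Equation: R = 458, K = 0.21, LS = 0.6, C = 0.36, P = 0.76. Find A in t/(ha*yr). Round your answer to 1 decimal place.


Step 1: A = R * K * LS * C * P
Step 2: R * K = 458 * 0.21 = 96.18
Step 3: (R*K) * LS = 96.18 * 0.6 = 57.708
Step 4: * C * P = 57.708 * 0.36 * 0.76 = 15.8
Step 5: A = 15.8 t/(ha*yr)

15.8


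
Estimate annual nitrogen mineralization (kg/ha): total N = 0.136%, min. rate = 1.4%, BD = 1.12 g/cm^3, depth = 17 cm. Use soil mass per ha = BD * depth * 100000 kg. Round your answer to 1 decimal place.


Step 1: Soil mass per ha = BD * depth * 100000 = 1.12 * 17 * 100000 = 1904000 kg
Step 2: Total N pool = soil mass * N%/100 = 1904000 * 0.136/100 = 2589.44 kg/ha
Step 3: N mineralized = N pool * rate%/100 = 2589.44 * 1.4/100 = 36.3 kg/ha/yr

36.3


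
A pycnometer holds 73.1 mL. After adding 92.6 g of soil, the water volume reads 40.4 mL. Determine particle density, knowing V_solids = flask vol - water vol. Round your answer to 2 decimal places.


Step 1: Volume of solids = flask volume - water volume with soil
Step 2: V_solids = 73.1 - 40.4 = 32.7 mL
Step 3: Particle density = mass / V_solids = 92.6 / 32.7 = 2.83 g/cm^3

2.83


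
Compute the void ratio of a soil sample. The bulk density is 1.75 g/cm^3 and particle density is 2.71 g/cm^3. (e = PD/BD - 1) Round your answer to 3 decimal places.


Step 1: e = PD / BD - 1
Step 2: e = 2.71 / 1.75 - 1
Step 3: e = 1.54857 - 1
Step 4: e = 0.549

0.549


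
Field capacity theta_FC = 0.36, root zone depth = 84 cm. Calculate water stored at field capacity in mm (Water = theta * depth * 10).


Step 1: Water (mm) = theta_FC * depth (cm) * 10
Step 2: Water = 0.36 * 84 * 10
Step 3: Water = 302.4 mm

302.4


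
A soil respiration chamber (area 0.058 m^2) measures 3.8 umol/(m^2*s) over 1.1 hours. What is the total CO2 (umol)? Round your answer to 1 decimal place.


Step 1: Convert time to seconds: 1.1 hr * 3600 = 3960.0 s
Step 2: Total = flux * area * time_s
Step 3: Total = 3.8 * 0.058 * 3960.0
Step 4: Total = 872.8 umol

872.8


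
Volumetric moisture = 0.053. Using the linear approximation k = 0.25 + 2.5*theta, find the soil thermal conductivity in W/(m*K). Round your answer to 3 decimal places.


Step 1: k = 0.25 + 2.5 * theta
Step 2: k = 0.25 + 2.5 * 0.053
Step 3: k = 0.25 + 0.133
Step 4: k = 0.383 W/(m*K)

0.383


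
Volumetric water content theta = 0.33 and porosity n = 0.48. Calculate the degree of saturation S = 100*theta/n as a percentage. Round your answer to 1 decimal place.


Step 1: S = 100 * theta_v / n
Step 2: S = 100 * 0.33 / 0.48
Step 3: S = 68.8%

68.8


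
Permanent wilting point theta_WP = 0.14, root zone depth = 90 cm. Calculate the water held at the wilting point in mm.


Step 1: Water (mm) = theta_WP * depth * 10
Step 2: Water = 0.14 * 90 * 10
Step 3: Water = 126.0 mm

126.0


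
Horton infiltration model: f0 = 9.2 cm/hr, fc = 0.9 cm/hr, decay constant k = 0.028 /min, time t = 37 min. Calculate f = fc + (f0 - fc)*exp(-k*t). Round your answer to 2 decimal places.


Step 1: f = fc + (f0 - fc) * exp(-k * t)
Step 2: exp(-0.028 * 37) = 0.354871
Step 3: f = 0.9 + (9.2 - 0.9) * 0.354871
Step 4: f = 0.9 + 8.3 * 0.354871
Step 5: f = 3.85 cm/hr

3.85


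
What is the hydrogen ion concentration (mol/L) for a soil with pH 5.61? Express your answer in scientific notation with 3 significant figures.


Step 1: [H+] = 10^(-pH)
Step 2: [H+] = 10^(-5.61)
Step 3: [H+] = 2.45e-06 mol/L

2.45e-06


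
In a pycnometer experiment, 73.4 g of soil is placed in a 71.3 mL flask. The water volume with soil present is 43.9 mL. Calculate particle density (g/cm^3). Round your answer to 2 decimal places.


Step 1: Volume of solids = flask volume - water volume with soil
Step 2: V_solids = 71.3 - 43.9 = 27.4 mL
Step 3: Particle density = mass / V_solids = 73.4 / 27.4 = 2.68 g/cm^3

2.68


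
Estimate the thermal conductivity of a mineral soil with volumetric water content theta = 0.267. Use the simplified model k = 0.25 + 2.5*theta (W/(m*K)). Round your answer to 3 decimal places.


Step 1: k = 0.25 + 2.5 * theta
Step 2: k = 0.25 + 2.5 * 0.267
Step 3: k = 0.25 + 0.668
Step 4: k = 0.918 W/(m*K)

0.918


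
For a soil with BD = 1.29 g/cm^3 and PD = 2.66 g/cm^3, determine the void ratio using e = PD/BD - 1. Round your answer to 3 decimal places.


Step 1: e = PD / BD - 1
Step 2: e = 2.66 / 1.29 - 1
Step 3: e = 2.06202 - 1
Step 4: e = 1.062

1.062


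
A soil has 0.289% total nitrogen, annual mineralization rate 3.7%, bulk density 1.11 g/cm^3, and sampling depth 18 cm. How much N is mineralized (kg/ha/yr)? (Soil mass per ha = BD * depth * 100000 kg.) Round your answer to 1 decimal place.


Step 1: Soil mass per ha = BD * depth * 100000 = 1.11 * 18 * 100000 = 1998000 kg
Step 2: Total N pool = soil mass * N%/100 = 1998000 * 0.289/100 = 5774.22 kg/ha
Step 3: N mineralized = N pool * rate%/100 = 5774.22 * 3.7/100 = 213.6 kg/ha/yr

213.6


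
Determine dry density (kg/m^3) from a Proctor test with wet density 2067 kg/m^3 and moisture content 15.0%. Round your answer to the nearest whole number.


Step 1: Dry density = wet density / (1 + w/100)
Step 2: Dry density = 2067 / (1 + 15.0/100)
Step 3: Dry density = 2067 / 1.15
Step 4: Dry density = 1797 kg/m^3

1797


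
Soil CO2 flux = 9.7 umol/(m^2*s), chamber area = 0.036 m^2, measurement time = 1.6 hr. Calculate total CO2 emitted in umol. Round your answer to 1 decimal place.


Step 1: Convert time to seconds: 1.6 hr * 3600 = 5760.0 s
Step 2: Total = flux * area * time_s
Step 3: Total = 9.7 * 0.036 * 5760.0
Step 4: Total = 2011.4 umol

2011.4


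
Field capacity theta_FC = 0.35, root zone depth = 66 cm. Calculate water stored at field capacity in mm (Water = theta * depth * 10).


Step 1: Water (mm) = theta_FC * depth (cm) * 10
Step 2: Water = 0.35 * 66 * 10
Step 3: Water = 231.0 mm

231.0


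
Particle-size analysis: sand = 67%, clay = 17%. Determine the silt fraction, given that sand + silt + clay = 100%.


Step 1: sand + silt + clay = 100%
Step 2: silt = 100 - sand - clay
Step 3: silt = 100 - 67 - 17
Step 4: silt = 16%

16


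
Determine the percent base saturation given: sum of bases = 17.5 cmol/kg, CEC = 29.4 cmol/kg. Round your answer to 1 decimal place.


Step 1: BS = 100 * (sum of bases) / CEC
Step 2: BS = 100 * 17.5 / 29.4
Step 3: BS = 59.5%

59.5


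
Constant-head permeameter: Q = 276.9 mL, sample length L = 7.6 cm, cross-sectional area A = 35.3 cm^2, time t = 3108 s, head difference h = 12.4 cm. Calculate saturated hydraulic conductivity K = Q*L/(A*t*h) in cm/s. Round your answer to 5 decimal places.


Step 1: K = Q * L / (A * t * h)
Step 2: Numerator = 276.9 * 7.6 = 2104.44
Step 3: Denominator = 35.3 * 3108 * 12.4 = 1360433.76
Step 4: K = 2104.44 / 1360433.76 = 0.00155 cm/s

0.00155


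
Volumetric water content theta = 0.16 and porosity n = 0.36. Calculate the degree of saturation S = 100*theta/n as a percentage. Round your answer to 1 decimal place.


Step 1: S = 100 * theta_v / n
Step 2: S = 100 * 0.16 / 0.36
Step 3: S = 44.4%

44.4


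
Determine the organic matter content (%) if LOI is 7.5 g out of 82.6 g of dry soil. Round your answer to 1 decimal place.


Step 1: OM% = 100 * LOI / sample mass
Step 2: OM = 100 * 7.5 / 82.6
Step 3: OM = 9.1%

9.1


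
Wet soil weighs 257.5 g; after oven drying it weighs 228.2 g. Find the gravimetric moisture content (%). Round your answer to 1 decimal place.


Step 1: Water mass = wet - dry = 257.5 - 228.2 = 29.3 g
Step 2: w = 100 * water mass / dry mass
Step 3: w = 100 * 29.3 / 228.2 = 12.8%

12.8


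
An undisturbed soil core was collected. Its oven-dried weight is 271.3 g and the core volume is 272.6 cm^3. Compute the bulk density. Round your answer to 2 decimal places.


Step 1: Identify the formula: BD = dry mass / volume
Step 2: Substitute values: BD = 271.3 / 272.6
Step 3: BD = 1.0 g/cm^3

1.0


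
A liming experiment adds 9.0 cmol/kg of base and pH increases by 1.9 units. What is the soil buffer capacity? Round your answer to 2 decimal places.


Step 1: BC = change in base / change in pH
Step 2: BC = 9.0 / 1.9
Step 3: BC = 4.74 cmol/(kg*pH unit)

4.74


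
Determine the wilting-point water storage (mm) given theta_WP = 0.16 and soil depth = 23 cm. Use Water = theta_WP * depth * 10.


Step 1: Water (mm) = theta_WP * depth * 10
Step 2: Water = 0.16 * 23 * 10
Step 3: Water = 36.8 mm

36.8


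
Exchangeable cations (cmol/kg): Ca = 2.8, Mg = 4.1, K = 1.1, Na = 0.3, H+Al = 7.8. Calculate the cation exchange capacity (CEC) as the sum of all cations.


Step 1: CEC = Ca + Mg + K + Na + (H+Al)
Step 2: CEC = 2.8 + 4.1 + 1.1 + 0.3 + 7.8
Step 3: CEC = 16.1 cmol/kg

16.1
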